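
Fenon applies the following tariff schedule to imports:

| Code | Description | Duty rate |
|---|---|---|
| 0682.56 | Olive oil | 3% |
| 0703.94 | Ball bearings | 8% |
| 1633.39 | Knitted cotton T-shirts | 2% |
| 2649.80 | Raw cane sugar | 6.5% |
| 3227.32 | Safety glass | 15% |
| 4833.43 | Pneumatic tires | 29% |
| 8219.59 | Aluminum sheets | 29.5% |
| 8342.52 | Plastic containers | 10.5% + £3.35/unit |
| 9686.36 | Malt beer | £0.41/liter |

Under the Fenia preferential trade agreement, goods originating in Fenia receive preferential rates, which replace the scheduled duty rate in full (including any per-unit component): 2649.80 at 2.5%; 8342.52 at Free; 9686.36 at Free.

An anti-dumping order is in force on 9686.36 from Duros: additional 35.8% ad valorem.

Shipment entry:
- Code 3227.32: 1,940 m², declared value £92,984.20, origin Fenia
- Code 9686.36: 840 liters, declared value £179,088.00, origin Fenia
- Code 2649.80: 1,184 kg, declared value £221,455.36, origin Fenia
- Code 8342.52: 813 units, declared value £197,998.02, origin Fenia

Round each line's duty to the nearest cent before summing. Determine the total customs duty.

Line 1 (3227.32, Fenia, 1,940 m², £92,984.20):
Base rate for 3227.32 is 15%.
Origin Fenia is the FTA partner but 3227.32 is not on the preference list; base rate stands.
Duty = £92,984.20 × 15% = £13,947.63.
Line 2 (9686.36, Fenia, 840 liters, £179,088.00):
Base rate for 9686.36 is £0.41/liter.
Origin Fenia qualifies under the Fenon–Fenia agreement and 9686.36 is covered: preferential rate Free applies instead.
The additional-duty order on 9686.36 targets Duros, not Fenia; it does not apply.
Duty = £179,088.00 × 0% = £0.00.
Line 3 (2649.80, Fenia, 1,184 kg, £221,455.36):
Base rate for 2649.80 is 6.5%.
Origin Fenia qualifies under the Fenon–Fenia agreement and 2649.80 is covered: preferential rate 2.5% applies instead.
Duty = £221,455.36 × 2.5% = £5,536.38.
Line 4 (8342.52, Fenia, 813 units, £197,998.02):
Base rate for 8342.52 is 10.5% + £3.35/unit.
Origin Fenia qualifies under the Fenon–Fenia agreement and 8342.52 is covered: preferential rate Free applies instead.
Duty = £197,998.02 × 0% = £0.00.
Total = £13,947.63 + £0.00 + £5,536.38 + £0.00 = £19,484.01.

£19,484.01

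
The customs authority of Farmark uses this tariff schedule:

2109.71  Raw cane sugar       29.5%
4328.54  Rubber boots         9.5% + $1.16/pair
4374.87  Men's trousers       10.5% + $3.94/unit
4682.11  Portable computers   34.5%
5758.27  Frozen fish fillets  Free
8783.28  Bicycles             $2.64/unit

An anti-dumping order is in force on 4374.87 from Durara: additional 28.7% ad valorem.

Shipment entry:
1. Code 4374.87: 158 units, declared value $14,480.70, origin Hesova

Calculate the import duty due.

$2,142.99

Line 1 (4374.87, Hesova, 158 units, $14,480.70):
Base rate for 4374.87 is 10.5% + $3.94/unit.
The additional-duty order on 4374.87 targets Durara, not Hesova; it does not apply.
Duty = $14,480.70 × 10.5% + 158 × $3.94 = $2,142.99.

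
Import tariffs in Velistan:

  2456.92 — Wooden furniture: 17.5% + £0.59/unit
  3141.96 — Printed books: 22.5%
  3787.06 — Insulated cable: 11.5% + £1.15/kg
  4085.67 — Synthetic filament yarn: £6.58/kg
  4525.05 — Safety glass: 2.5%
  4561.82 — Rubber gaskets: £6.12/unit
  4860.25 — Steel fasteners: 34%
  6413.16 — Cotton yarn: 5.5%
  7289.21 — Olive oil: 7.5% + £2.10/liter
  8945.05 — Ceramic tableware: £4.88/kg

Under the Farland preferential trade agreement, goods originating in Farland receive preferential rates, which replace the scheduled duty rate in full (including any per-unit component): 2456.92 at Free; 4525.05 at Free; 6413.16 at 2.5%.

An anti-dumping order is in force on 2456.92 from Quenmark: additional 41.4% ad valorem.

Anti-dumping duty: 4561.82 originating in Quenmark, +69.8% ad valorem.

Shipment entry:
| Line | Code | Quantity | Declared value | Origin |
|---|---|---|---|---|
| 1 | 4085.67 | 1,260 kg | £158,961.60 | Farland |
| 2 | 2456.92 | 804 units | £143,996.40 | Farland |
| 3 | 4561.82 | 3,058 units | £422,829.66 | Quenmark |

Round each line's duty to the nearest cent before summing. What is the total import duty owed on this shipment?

£322,140.86

Line 1 (4085.67, Farland, 1,260 kg, £158,961.60):
Base rate for 4085.67 is £6.58/kg.
Origin Farland is the FTA partner but 4085.67 is not on the preference list; base rate stands.
Duty = 1,260 × £6.58 = £8,290.80.
Line 2 (2456.92, Farland, 804 units, £143,996.40):
Base rate for 2456.92 is 17.5% + £0.59/unit.
Origin Farland qualifies under the Velistan–Farland agreement and 2456.92 is covered: preferential rate Free applies instead.
The additional-duty order on 2456.92 targets Quenmark, not Farland; it does not apply.
Duty = £143,996.40 × 0% = £0.00.
Line 3 (4561.82, Quenmark, 3,058 units, £422,829.66):
Base rate for 4561.82 is £6.12/unit.
Additional duty on 4561.82 from Quenmark: +69.8% ad valorem. Applied ad valorem rate = 69.8%.
Duty = £422,829.66 × 69.8% + 3,058 × £6.12 = £313,850.06.
Total = £8,290.80 + £0.00 + £313,850.06 = £322,140.86.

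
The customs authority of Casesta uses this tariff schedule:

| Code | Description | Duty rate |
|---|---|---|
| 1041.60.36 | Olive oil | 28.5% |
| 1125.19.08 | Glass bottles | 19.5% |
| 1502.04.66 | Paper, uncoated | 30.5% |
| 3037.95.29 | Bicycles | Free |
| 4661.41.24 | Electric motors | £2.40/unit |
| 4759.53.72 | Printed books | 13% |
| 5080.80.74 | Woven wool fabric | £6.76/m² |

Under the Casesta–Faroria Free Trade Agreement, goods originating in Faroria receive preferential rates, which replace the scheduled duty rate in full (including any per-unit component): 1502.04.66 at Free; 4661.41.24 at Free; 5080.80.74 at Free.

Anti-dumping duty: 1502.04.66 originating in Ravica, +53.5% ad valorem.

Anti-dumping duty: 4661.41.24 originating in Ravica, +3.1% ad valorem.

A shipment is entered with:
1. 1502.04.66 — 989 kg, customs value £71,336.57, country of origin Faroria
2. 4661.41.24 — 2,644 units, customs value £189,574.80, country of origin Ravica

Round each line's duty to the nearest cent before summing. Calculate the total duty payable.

£12,222.42

Line 1 (1502.04.66, Faroria, 989 kg, £71,336.57):
Base rate for 1502.04.66 is 30.5%.
Origin Faroria qualifies under the Casesta–Faroria agreement and 1502.04.66 is covered: preferential rate Free applies instead.
The additional-duty order on 1502.04.66 targets Ravica, not Faroria; it does not apply.
Duty = £71,336.57 × 0% = £0.00.
Line 2 (4661.41.24, Ravica, 2,644 units, £189,574.80):
Base rate for 4661.41.24 is £2.40/unit.
4661.41.24 has an FTA preferential rate, but origin Ravica is not Faroria; base rate stands.
Additional duty on 4661.41.24 from Ravica: +3.1% ad valorem. Applied ad valorem rate = 3.1%.
Duty = £189,574.80 × 3.1% + 2,644 × £2.40 = £12,222.42.
Total = £0.00 + £12,222.42 = £12,222.42.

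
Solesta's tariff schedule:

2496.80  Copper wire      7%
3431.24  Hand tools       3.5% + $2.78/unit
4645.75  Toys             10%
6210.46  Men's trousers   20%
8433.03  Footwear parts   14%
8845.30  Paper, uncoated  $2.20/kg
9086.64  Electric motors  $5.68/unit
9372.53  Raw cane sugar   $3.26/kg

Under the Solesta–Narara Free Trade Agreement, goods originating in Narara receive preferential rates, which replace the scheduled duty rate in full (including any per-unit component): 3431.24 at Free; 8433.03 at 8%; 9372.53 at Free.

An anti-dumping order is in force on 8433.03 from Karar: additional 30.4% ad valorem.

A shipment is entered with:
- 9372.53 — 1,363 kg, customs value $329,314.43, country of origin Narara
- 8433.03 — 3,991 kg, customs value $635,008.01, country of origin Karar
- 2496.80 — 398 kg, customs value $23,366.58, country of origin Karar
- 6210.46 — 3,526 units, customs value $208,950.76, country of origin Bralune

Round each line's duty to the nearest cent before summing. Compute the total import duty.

Line 1 (9372.53, Narara, 1,363 kg, $329,314.43):
Base rate for 9372.53 is $3.26/kg.
Origin Narara qualifies under the Solesta–Narara agreement and 9372.53 is covered: preferential rate Free applies instead.
Duty = $329,314.43 × 0% = $0.00.
Line 2 (8433.03, Karar, 3,991 kg, $635,008.01):
Base rate for 8433.03 is 14%.
8433.03 has an FTA preferential rate, but origin Karar is not Narara; base rate stands.
Additional duty on 8433.03 from Karar: +30.4%. Applied ad valorem rate: 14% + 30.4% = 44.4%.
Duty = $635,008.01 × 44.4% = $281,943.56.
Line 3 (2496.80, Karar, 398 kg, $23,366.58):
Base rate for 2496.80 is 7%.
Duty = $23,366.58 × 7% = $1,635.66.
Line 4 (6210.46, Bralune, 3,526 units, $208,950.76):
Base rate for 6210.46 is 20%.
Duty = $208,950.76 × 20% = $41,790.15.
Total = $0.00 + $281,943.56 + $1,635.66 + $41,790.15 = $325,369.37.

$325,369.37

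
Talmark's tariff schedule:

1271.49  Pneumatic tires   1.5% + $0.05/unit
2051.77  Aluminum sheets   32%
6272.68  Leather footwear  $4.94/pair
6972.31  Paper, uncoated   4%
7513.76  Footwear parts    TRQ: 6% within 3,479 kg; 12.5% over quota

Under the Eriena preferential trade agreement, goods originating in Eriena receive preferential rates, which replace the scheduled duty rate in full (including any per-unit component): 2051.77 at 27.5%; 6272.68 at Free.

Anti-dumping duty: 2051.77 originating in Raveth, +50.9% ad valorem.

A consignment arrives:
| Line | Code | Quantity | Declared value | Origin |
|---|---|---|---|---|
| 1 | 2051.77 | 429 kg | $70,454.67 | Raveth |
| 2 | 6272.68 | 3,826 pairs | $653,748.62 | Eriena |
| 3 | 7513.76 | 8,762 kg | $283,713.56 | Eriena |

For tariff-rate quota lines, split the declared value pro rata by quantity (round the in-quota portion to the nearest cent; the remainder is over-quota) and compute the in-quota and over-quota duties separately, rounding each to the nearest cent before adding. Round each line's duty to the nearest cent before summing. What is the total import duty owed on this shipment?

$86,548.86

Line 1 (2051.77, Raveth, 429 kg, $70,454.67):
Base rate for 2051.77 is 32%.
2051.77 has an FTA preferential rate, but origin Raveth is not Eriena; base rate stands.
Additional duty on 2051.77 from Raveth: +50.9%. Applied ad valorem rate: 32% + 50.9% = 82.9%.
Duty = $70,454.67 × 82.9% = $58,406.92.
Line 2 (6272.68, Eriena, 3,826 pairs, $653,748.62):
Base rate for 6272.68 is $4.94/pair.
Origin Eriena qualifies under the Talmark–Eriena agreement and 6272.68 is covered: preferential rate Free applies instead.
Duty = $653,748.62 × 0% = $0.00.
Line 3 (7513.76, Eriena, 8,762 kg, $283,713.56):
Code 7513.76 is under a tariff-rate quota (threshold 3,479 kg). In-quota: 3,479 kg at 6%; over-quota: 5,283 kg at 12.5%.
Pro-rata value split: in-quota = $283,713.56 × 3,479/8,762 = $112,650.02; over-quota = $283,713.56 − $112,650.02 = $171,063.54.
In-quota duty = $112,650.02 × 6% = $6,759.00. Over-quota duty = $171,063.54 × 12.5% = $21,382.94.
Line duty = $6,759.00 + $21,382.94 = $28,141.94.
Total = $58,406.92 + $0.00 + $28,141.94 = $86,548.86.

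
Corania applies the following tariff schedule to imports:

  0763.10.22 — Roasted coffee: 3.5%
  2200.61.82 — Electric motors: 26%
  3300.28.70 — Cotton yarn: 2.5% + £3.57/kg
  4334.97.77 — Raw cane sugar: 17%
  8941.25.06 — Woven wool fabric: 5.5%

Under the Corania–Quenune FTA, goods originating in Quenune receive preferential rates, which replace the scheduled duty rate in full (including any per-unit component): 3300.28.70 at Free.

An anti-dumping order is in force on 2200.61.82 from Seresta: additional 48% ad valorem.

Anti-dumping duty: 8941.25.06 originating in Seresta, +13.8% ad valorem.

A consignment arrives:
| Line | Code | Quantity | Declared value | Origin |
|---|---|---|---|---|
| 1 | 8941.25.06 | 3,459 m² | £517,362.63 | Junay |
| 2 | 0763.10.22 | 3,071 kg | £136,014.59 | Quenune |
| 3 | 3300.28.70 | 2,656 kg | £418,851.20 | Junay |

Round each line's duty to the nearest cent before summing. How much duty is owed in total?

£53,168.65

Line 1 (8941.25.06, Junay, 3,459 m², £517,362.63):
Base rate for 8941.25.06 is 5.5%.
The additional-duty order on 8941.25.06 targets Seresta, not Junay; it does not apply.
Duty = £517,362.63 × 5.5% = £28,454.94.
Line 2 (0763.10.22, Quenune, 3,071 kg, £136,014.59):
Base rate for 0763.10.22 is 3.5%.
Origin Quenune is the FTA partner but 0763.10.22 is not on the preference list; base rate stands.
Duty = £136,014.59 × 3.5% = £4,760.51.
Line 3 (3300.28.70, Junay, 2,656 kg, £418,851.20):
Base rate for 3300.28.70 is 2.5% + £3.57/kg.
3300.28.70 has an FTA preferential rate, but origin Junay is not Quenune; base rate stands.
Duty = £418,851.20 × 2.5% + 2,656 × £3.57 = £19,953.20.
Total = £28,454.94 + £4,760.51 + £19,953.20 = £53,168.65.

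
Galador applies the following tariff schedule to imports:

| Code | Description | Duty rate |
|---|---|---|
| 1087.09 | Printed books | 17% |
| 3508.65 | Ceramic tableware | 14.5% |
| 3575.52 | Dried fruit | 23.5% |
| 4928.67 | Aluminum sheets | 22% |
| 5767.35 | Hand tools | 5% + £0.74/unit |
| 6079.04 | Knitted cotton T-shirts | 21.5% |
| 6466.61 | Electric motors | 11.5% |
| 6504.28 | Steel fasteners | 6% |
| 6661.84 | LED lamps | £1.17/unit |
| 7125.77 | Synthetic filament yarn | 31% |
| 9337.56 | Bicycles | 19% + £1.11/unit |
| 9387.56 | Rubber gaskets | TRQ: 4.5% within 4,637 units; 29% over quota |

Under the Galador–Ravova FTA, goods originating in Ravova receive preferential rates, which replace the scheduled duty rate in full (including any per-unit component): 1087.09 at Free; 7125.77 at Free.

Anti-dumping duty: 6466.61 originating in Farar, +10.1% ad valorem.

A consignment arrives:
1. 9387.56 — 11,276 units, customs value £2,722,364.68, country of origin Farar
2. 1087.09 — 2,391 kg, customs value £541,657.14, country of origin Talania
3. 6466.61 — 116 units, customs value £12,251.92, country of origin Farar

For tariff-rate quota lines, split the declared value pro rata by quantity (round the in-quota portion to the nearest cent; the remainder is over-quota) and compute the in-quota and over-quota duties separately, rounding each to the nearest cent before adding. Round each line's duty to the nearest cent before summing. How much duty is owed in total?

Line 1 (9387.56, Farar, 11,276 units, £2,722,364.68):
Code 9387.56 is under a tariff-rate quota (threshold 4,637 units). In-quota: 4,637 units at 4.5%; over-quota: 6,639 units at 29%.
Pro-rata value split: in-quota = £2,722,364.68 × 4,637/11,276 = £1,119,510.91; over-quota = £2,722,364.68 − £1,119,510.91 = £1,602,853.77.
In-quota duty = £1,119,510.91 × 4.5% = £50,377.99. Over-quota duty = £1,602,853.77 × 29% = £464,827.59.
Line duty = £50,377.99 + £464,827.59 = £515,205.58.
Line 2 (1087.09, Talania, 2,391 kg, £541,657.14):
Base rate for 1087.09 is 17%.
1087.09 has an FTA preferential rate, but origin Talania is not Ravova; base rate stands.
Duty = £541,657.14 × 17% = £92,081.71.
Line 3 (6466.61, Farar, 116 units, £12,251.92):
Base rate for 6466.61 is 11.5%.
Additional duty on 6466.61 from Farar: +10.1%. Applied ad valorem rate: 11.5% + 10.1% = 21.6%.
Duty = £12,251.92 × 21.6% = £2,646.41.
Total = £515,205.58 + £92,081.71 + £2,646.41 = £609,933.70.

£609,933.70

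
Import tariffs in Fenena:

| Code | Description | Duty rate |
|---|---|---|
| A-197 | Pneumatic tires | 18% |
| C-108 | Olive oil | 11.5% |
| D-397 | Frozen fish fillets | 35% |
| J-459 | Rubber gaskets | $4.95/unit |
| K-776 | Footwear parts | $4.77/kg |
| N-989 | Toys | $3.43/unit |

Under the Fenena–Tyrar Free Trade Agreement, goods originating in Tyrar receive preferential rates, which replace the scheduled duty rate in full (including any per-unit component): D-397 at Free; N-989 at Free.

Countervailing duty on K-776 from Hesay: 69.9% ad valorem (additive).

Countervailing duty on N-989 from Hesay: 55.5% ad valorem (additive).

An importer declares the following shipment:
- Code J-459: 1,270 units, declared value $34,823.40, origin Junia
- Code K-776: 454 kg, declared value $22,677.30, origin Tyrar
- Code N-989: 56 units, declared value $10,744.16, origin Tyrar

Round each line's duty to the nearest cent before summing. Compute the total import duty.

Line 1 (J-459, Junia, 1,270 units, $34,823.40):
Base rate for J-459 is $4.95/unit.
Duty = 1,270 × $4.95 = $6,286.50.
Line 2 (K-776, Tyrar, 454 kg, $22,677.30):
Base rate for K-776 is $4.77/kg.
Origin Tyrar is the FTA partner but K-776 is not on the preference list; base rate stands.
The additional-duty order on K-776 targets Hesay, not Tyrar; it does not apply.
Duty = 454 × $4.77 = $2,165.58.
Line 3 (N-989, Tyrar, 56 units, $10,744.16):
Base rate for N-989 is $3.43/unit.
Origin Tyrar qualifies under the Fenena–Tyrar agreement and N-989 is covered: preferential rate Free applies instead.
The additional-duty order on N-989 targets Hesay, not Tyrar; it does not apply.
Duty = $10,744.16 × 0% = $0.00.
Total = $6,286.50 + $2,165.58 + $0.00 = $8,452.08.

$8,452.08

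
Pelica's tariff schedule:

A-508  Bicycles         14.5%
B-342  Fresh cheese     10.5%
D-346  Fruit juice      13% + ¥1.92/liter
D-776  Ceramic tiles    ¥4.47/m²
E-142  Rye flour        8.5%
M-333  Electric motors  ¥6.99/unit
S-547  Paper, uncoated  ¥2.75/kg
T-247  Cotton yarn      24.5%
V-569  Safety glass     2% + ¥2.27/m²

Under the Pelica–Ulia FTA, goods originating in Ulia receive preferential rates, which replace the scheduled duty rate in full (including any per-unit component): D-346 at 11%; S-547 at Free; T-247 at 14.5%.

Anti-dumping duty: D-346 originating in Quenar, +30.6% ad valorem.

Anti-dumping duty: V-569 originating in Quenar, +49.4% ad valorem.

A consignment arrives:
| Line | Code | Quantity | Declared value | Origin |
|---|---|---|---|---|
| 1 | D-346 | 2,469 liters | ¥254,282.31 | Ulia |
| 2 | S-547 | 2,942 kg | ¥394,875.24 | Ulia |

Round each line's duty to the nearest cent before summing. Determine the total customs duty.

¥27,971.05

Line 1 (D-346, Ulia, 2,469 liters, ¥254,282.31):
Base rate for D-346 is 13% + ¥1.92/liter.
Origin Ulia qualifies under the Pelica–Ulia agreement and D-346 is covered: preferential rate 11% applies instead.
The additional-duty order on D-346 targets Quenar, not Ulia; it does not apply.
Duty = ¥254,282.31 × 11% = ¥27,971.05.
Line 2 (S-547, Ulia, 2,942 kg, ¥394,875.24):
Base rate for S-547 is ¥2.75/kg.
Origin Ulia qualifies under the Pelica–Ulia agreement and S-547 is covered: preferential rate Free applies instead.
Duty = ¥394,875.24 × 0% = ¥0.00.
Total = ¥27,971.05 + ¥0.00 = ¥27,971.05.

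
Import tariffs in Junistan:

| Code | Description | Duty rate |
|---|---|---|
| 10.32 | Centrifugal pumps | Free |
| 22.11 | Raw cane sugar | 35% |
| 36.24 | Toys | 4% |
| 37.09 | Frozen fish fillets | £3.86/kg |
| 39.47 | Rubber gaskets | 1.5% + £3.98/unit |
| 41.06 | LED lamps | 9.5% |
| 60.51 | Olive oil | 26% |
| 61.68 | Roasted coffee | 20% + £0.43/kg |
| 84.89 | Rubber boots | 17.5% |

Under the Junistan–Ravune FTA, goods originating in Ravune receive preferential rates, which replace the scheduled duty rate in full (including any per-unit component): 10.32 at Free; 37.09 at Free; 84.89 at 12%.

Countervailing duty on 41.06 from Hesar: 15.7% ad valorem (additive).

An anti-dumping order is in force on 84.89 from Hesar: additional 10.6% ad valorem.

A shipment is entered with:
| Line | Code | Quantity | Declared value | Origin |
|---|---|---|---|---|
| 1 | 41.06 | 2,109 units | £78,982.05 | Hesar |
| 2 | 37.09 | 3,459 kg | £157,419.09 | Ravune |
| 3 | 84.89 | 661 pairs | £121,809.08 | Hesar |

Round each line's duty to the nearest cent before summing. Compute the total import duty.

£54,131.83

Line 1 (41.06, Hesar, 2,109 units, £78,982.05):
Base rate for 41.06 is 9.5%.
Additional duty on 41.06 from Hesar: +15.7%. Applied ad valorem rate: 9.5% + 15.7% = 25.2%.
Duty = £78,982.05 × 25.2% = £19,903.48.
Line 2 (37.09, Ravune, 3,459 kg, £157,419.09):
Base rate for 37.09 is £3.86/kg.
Origin Ravune qualifies under the Junistan–Ravune agreement and 37.09 is covered: preferential rate Free applies instead.
Duty = £157,419.09 × 0% = £0.00.
Line 3 (84.89, Hesar, 661 pairs, £121,809.08):
Base rate for 84.89 is 17.5%.
84.89 has an FTA preferential rate, but origin Hesar is not Ravune; base rate stands.
Additional duty on 84.89 from Hesar: +10.6%. Applied ad valorem rate: 17.5% + 10.6% = 28.1%.
Duty = £121,809.08 × 28.1% = £34,228.35.
Total = £19,903.48 + £0.00 + £34,228.35 = £54,131.83.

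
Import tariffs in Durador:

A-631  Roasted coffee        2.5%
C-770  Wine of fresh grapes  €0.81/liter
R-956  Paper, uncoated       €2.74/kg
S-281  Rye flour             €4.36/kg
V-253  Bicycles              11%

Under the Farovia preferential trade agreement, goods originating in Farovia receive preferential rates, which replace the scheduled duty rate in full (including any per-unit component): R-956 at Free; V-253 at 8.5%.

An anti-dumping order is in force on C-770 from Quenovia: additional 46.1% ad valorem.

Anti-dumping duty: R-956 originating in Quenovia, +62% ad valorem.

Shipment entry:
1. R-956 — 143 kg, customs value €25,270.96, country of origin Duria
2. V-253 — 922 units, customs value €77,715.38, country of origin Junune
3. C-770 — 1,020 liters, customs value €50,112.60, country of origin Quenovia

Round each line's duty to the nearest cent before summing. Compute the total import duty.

Line 1 (R-956, Duria, 143 kg, €25,270.96):
Base rate for R-956 is €2.74/kg.
R-956 has an FTA preferential rate, but origin Duria is not Farovia; base rate stands.
The additional-duty order on R-956 targets Quenovia, not Duria; it does not apply.
Duty = 143 × €2.74 = €391.82.
Line 2 (V-253, Junune, 922 units, €77,715.38):
Base rate for V-253 is 11%.
V-253 has an FTA preferential rate, but origin Junune is not Farovia; base rate stands.
Duty = €77,715.38 × 11% = €8,548.69.
Line 3 (C-770, Quenovia, 1,020 liters, €50,112.60):
Base rate for C-770 is €0.81/liter.
Additional duty on C-770 from Quenovia: +46.1% ad valorem. Applied ad valorem rate = 46.1%.
Duty = €50,112.60 × 46.1% + 1,020 × €0.81 = €23,928.11.
Total = €391.82 + €8,548.69 + €23,928.11 = €32,868.62.

€32,868.62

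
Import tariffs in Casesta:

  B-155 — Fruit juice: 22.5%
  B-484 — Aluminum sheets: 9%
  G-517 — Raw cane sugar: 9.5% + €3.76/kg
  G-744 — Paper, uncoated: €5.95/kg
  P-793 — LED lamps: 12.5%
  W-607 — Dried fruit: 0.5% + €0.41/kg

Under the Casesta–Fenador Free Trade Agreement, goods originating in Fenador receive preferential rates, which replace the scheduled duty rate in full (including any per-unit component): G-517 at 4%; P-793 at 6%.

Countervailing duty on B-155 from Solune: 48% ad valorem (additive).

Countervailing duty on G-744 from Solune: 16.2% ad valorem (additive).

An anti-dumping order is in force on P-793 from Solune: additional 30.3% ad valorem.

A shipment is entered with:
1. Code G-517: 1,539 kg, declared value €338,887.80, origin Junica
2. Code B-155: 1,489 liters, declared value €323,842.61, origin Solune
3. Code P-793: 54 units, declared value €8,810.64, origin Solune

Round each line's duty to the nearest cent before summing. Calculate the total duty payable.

Line 1 (G-517, Junica, 1,539 kg, €338,887.80):
Base rate for G-517 is 9.5% + €3.76/kg.
G-517 has an FTA preferential rate, but origin Junica is not Fenador; base rate stands.
Duty = €338,887.80 × 9.5% + 1,539 × €3.76 = €37,980.98.
Line 2 (B-155, Solune, 1,489 liters, €323,842.61):
Base rate for B-155 is 22.5%.
Additional duty on B-155 from Solune: +48%. Applied ad valorem rate: 22.5% + 48% = 70.5%.
Duty = €323,842.61 × 70.5% = €228,309.04.
Line 3 (P-793, Solune, 54 units, €8,810.64):
Base rate for P-793 is 12.5%.
P-793 has an FTA preferential rate, but origin Solune is not Fenador; base rate stands.
Additional duty on P-793 from Solune: +30.3%. Applied ad valorem rate: 12.5% + 30.3% = 42.8%.
Duty = €8,810.64 × 42.8% = €3,770.95.
Total = €37,980.98 + €228,309.04 + €3,770.95 = €270,060.97.

€270,060.97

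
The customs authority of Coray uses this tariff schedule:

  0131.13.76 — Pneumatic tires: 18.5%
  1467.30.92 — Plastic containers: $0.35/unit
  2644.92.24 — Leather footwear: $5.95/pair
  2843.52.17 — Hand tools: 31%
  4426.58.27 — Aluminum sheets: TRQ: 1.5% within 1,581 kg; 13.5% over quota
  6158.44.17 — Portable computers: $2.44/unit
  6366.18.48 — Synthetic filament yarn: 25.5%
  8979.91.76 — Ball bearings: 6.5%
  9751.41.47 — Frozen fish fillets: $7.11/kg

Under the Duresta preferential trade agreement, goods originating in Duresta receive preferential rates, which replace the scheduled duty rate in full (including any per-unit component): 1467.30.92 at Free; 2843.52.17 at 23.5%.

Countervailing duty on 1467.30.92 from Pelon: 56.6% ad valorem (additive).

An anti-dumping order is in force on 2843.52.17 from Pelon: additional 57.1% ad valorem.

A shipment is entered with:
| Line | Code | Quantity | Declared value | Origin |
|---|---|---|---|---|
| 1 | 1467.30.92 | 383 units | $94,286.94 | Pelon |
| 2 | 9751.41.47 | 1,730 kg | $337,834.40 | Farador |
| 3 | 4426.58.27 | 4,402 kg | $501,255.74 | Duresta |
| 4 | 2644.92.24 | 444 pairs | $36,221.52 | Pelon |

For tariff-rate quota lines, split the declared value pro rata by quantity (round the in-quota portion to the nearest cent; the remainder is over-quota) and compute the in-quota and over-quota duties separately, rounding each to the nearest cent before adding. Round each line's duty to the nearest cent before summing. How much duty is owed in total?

Line 1 (1467.30.92, Pelon, 383 units, $94,286.94):
Base rate for 1467.30.92 is $0.35/unit.
1467.30.92 has an FTA preferential rate, but origin Pelon is not Duresta; base rate stands.
Additional duty on 1467.30.92 from Pelon: +56.6% ad valorem. Applied ad valorem rate = 56.6%.
Duty = $94,286.94 × 56.6% + 383 × $0.35 = $53,500.46.
Line 2 (9751.41.47, Farador, 1,730 kg, $337,834.40):
Base rate for 9751.41.47 is $7.11/kg.
Duty = 1,730 × $7.11 = $12,300.30.
Line 3 (4426.58.27, Duresta, 4,402 kg, $501,255.74):
Code 4426.58.27 is under a tariff-rate quota (threshold 1,581 kg). In-quota: 1,581 kg at 1.5%; over-quota: 2,821 kg at 13.5%.
Pro-rata value split: in-quota = $501,255.74 × 1,581/4,402 = $180,028.47; over-quota = $501,255.74 − $180,028.47 = $321,227.27.
In-quota duty = $180,028.47 × 1.5% = $2,700.43. Over-quota duty = $321,227.27 × 13.5% = $43,365.68.
Line duty = $2,700.43 + $43,365.68 = $46,066.11.
Line 4 (2644.92.24, Pelon, 444 pairs, $36,221.52):
Base rate for 2644.92.24 is $5.95/pair.
Duty = 444 × $5.95 = $2,641.80.
Total = $53,500.46 + $12,300.30 + $46,066.11 + $2,641.80 = $114,508.67.

$114,508.67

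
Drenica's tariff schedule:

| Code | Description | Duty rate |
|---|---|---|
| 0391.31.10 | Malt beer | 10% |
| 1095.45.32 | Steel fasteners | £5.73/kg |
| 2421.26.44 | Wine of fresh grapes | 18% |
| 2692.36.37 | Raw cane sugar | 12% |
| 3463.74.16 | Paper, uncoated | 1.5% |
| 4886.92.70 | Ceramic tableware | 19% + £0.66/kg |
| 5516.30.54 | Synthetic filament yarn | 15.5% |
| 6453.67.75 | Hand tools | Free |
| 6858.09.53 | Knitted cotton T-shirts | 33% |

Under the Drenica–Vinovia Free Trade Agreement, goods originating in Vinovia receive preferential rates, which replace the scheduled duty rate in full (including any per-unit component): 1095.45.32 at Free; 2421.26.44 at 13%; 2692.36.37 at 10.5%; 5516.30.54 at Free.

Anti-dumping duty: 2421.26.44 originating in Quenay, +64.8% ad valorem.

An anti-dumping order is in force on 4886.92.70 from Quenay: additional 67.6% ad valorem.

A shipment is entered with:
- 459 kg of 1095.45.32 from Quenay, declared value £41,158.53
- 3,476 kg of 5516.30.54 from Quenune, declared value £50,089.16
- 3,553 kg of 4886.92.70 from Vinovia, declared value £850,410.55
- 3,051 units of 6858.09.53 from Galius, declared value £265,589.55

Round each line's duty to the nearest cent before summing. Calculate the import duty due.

Line 1 (1095.45.32, Quenay, 459 kg, £41,158.53):
Base rate for 1095.45.32 is £5.73/kg.
1095.45.32 has an FTA preferential rate, but origin Quenay is not Vinovia; base rate stands.
Duty = 459 × £5.73 = £2,630.07.
Line 2 (5516.30.54, Quenune, 3,476 kg, £50,089.16):
Base rate for 5516.30.54 is 15.5%.
5516.30.54 has an FTA preferential rate, but origin Quenune is not Vinovia; base rate stands.
Duty = £50,089.16 × 15.5% = £7,763.82.
Line 3 (4886.92.70, Vinovia, 3,553 kg, £850,410.55):
Base rate for 4886.92.70 is 19% + £0.66/kg.
Origin Vinovia is the FTA partner but 4886.92.70 is not on the preference list; base rate stands.
The additional-duty order on 4886.92.70 targets Quenay, not Vinovia; it does not apply.
Duty = £850,410.55 × 19% + 3,553 × £0.66 = £163,922.98.
Line 4 (6858.09.53, Galius, 3,051 units, £265,589.55):
Base rate for 6858.09.53 is 33%.
Duty = £265,589.55 × 33% = £87,644.55.
Total = £2,630.07 + £7,763.82 + £163,922.98 + £87,644.55 = £261,961.42.

£261,961.42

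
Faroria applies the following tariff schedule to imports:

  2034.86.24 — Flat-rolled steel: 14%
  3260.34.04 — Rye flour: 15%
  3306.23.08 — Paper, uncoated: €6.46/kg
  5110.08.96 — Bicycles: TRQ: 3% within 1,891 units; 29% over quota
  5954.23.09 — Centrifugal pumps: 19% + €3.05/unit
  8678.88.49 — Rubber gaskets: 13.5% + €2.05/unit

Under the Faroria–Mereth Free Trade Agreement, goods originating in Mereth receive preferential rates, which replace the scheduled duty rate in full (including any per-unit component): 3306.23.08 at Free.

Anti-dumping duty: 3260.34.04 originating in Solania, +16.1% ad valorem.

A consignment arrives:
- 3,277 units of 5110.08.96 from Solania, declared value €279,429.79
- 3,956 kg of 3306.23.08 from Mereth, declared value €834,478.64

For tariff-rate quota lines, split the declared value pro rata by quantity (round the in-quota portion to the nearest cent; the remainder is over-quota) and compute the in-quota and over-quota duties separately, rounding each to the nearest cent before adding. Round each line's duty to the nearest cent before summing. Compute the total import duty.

€39,110.79

Line 1 (5110.08.96, Solania, 3,277 units, €279,429.79):
Code 5110.08.96 is under a tariff-rate quota (threshold 1,891 units). In-quota: 1,891 units at 3%; over-quota: 1,386 units at 29%.
Pro-rata value split: in-quota = €279,429.79 × 1,891/3,277 = €161,245.57; over-quota = €279,429.79 − €161,245.57 = €118,184.22.
In-quota duty = €161,245.57 × 3% = €4,837.37. Over-quota duty = €118,184.22 × 29% = €34,273.42.
Line duty = €4,837.37 + €34,273.42 = €39,110.79.
Line 2 (3306.23.08, Mereth, 3,956 kg, €834,478.64):
Base rate for 3306.23.08 is €6.46/kg.
Origin Mereth qualifies under the Faroria–Mereth agreement and 3306.23.08 is covered: preferential rate Free applies instead.
Duty = €834,478.64 × 0% = €0.00.
Total = €39,110.79 + €0.00 = €39,110.79.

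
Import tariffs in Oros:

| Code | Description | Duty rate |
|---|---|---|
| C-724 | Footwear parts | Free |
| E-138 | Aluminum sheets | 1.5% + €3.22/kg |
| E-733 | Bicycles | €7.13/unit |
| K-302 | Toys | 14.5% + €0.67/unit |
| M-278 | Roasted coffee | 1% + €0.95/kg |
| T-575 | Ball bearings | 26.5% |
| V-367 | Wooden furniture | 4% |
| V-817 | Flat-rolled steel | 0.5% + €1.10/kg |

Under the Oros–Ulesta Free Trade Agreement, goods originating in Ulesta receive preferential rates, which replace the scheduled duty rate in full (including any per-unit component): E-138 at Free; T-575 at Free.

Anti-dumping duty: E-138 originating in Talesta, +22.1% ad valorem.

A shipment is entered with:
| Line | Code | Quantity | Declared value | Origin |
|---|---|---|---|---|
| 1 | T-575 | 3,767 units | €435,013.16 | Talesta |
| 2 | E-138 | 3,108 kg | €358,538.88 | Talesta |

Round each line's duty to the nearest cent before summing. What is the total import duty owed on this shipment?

Line 1 (T-575, Talesta, 3,767 units, €435,013.16):
Base rate for T-575 is 26.5%.
T-575 has an FTA preferential rate, but origin Talesta is not Ulesta; base rate stands.
Duty = €435,013.16 × 26.5% = €115,278.49.
Line 2 (E-138, Talesta, 3,108 kg, €358,538.88):
Base rate for E-138 is 1.5% + €3.22/kg.
E-138 has an FTA preferential rate, but origin Talesta is not Ulesta; base rate stands.
Additional duty on E-138 from Talesta: +22.1%. Applied ad valorem rate: 1.5% + 22.1% = 23.6%.
Duty = €358,538.88 × 23.6% + 3,108 × €3.22 = €94,622.94.
Total = €115,278.49 + €94,622.94 = €209,901.43.

€209,901.43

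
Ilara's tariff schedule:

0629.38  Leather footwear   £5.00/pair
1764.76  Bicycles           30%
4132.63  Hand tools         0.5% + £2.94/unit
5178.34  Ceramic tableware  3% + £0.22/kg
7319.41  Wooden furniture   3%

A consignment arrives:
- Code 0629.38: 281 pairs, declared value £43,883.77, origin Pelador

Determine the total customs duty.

£1,405.00

Line 1 (0629.38, Pelador, 281 pairs, £43,883.77):
Base rate for 0629.38 is £5.00/pair.
Duty = 281 × £5.00 = £1,405.00.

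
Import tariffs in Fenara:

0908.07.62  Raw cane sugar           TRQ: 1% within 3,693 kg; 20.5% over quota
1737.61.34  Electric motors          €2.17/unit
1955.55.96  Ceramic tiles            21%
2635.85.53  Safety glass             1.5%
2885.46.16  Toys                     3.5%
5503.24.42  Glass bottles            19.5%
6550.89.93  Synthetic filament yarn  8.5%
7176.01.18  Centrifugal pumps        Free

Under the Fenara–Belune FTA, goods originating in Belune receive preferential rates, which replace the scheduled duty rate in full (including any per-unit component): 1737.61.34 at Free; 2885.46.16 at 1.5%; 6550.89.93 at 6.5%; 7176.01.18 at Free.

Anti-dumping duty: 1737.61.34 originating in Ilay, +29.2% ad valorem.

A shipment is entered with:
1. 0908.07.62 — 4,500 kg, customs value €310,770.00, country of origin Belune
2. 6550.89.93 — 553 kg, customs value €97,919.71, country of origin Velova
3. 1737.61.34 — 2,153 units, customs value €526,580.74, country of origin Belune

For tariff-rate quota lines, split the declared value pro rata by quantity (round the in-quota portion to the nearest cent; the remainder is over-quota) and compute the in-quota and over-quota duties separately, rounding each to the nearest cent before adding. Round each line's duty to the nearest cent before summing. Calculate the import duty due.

Line 1 (0908.07.62, Belune, 4,500 kg, €310,770.00):
Code 0908.07.62 is under a tariff-rate quota (threshold 3,693 kg). In-quota: 3,693 kg at 1%; over-quota: 807 kg at 20.5%.
Pro-rata value split: in-quota = €310,770.00 × 3,693/4,500 = €255,038.58; over-quota = €310,770.00 − €255,038.58 = €55,731.42.
In-quota duty = €255,038.58 × 1% = €2,550.39. Over-quota duty = €55,731.42 × 20.5% = €11,424.94.
Line duty = €2,550.39 + €11,424.94 = €13,975.33.
Line 2 (6550.89.93, Velova, 553 kg, €97,919.71):
Base rate for 6550.89.93 is 8.5%.
6550.89.93 has an FTA preferential rate, but origin Velova is not Belune; base rate stands.
Duty = €97,919.71 × 8.5% = €8,323.18.
Line 3 (1737.61.34, Belune, 2,153 units, €526,580.74):
Base rate for 1737.61.34 is €2.17/unit.
Origin Belune qualifies under the Fenara–Belune agreement and 1737.61.34 is covered: preferential rate Free applies instead.
The additional-duty order on 1737.61.34 targets Ilay, not Belune; it does not apply.
Duty = €526,580.74 × 0% = €0.00.
Total = €13,975.33 + €8,323.18 + €0.00 = €22,298.51.

€22,298.51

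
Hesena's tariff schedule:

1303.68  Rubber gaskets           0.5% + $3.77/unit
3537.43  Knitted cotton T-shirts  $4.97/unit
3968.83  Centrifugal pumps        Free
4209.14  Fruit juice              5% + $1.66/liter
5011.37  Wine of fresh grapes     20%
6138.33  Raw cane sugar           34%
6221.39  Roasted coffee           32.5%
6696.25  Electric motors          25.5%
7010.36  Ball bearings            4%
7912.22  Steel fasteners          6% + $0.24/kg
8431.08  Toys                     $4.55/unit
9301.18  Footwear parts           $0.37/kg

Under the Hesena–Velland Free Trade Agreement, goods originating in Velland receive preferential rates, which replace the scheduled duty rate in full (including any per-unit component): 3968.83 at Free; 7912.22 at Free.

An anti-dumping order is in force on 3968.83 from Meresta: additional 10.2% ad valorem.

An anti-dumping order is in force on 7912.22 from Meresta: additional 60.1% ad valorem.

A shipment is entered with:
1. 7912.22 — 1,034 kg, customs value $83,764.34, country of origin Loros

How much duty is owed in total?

Line 1 (7912.22, Loros, 1,034 kg, $83,764.34):
Base rate for 7912.22 is 6% + $0.24/kg.
7912.22 has an FTA preferential rate, but origin Loros is not Velland; base rate stands.
The additional-duty order on 7912.22 targets Meresta, not Loros; it does not apply.
Duty = $83,764.34 × 6% + 1,034 × $0.24 = $5,274.02.

$5,274.02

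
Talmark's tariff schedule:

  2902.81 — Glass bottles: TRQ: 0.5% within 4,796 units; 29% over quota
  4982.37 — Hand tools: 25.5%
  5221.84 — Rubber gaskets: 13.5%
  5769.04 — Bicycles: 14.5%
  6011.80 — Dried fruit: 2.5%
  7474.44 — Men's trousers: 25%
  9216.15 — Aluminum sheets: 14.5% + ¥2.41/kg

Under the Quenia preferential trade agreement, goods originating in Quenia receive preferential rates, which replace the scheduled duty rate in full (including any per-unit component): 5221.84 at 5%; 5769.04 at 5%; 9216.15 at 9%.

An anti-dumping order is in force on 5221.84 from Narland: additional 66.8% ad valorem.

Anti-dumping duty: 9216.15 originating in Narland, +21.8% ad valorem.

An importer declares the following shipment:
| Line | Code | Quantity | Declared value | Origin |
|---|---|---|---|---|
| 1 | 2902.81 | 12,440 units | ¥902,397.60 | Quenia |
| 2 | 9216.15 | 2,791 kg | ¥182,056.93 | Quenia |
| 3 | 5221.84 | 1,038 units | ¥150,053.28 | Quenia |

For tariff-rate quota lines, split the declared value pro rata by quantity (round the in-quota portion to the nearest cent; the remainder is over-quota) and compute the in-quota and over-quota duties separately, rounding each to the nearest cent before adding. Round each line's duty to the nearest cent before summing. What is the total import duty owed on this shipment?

¥186,431.06

Line 1 (2902.81, Quenia, 12,440 units, ¥902,397.60):
Code 2902.81 is under a tariff-rate quota (threshold 4,796 units). In-quota: 4,796 units at 0.5%; over-quota: 7,644 units at 29%.
Pro-rata value split: in-quota = ¥902,397.60 × 4,796/12,440 = ¥347,901.84; over-quota = ¥902,397.60 − ¥347,901.84 = ¥554,495.76.
In-quota duty = ¥347,901.84 × 0.5% = ¥1,739.51. Over-quota duty = ¥554,495.76 × 29% = ¥160,803.77.
Line duty = ¥1,739.51 + ¥160,803.77 = ¥162,543.28.
Line 2 (9216.15, Quenia, 2,791 kg, ¥182,056.93):
Base rate for 9216.15 is 14.5% + ¥2.41/kg.
Origin Quenia qualifies under the Talmark–Quenia agreement and 9216.15 is covered: preferential rate 9% applies instead.
The additional-duty order on 9216.15 targets Narland, not Quenia; it does not apply.
Duty = ¥182,056.93 × 9% = ¥16,385.12.
Line 3 (5221.84, Quenia, 1,038 units, ¥150,053.28):
Base rate for 5221.84 is 13.5%.
Origin Quenia qualifies under the Talmark–Quenia agreement and 5221.84 is covered: preferential rate 5% applies instead.
The additional-duty order on 5221.84 targets Narland, not Quenia; it does not apply.
Duty = ¥150,053.28 × 5% = ¥7,502.66.
Total = ¥162,543.28 + ¥16,385.12 + ¥7,502.66 = ¥186,431.06.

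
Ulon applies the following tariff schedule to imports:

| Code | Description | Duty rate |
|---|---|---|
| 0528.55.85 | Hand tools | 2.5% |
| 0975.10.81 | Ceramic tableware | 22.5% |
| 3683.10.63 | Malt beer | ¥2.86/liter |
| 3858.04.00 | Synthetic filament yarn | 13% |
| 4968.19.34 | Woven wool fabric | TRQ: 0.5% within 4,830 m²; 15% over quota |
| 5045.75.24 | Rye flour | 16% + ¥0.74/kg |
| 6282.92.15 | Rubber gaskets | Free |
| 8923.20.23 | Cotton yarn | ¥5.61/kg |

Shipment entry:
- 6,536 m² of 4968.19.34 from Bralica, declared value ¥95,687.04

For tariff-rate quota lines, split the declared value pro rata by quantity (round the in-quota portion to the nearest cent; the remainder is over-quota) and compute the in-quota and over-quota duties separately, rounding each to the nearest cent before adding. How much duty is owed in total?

¥4,099.94

Line 1 (4968.19.34, Bralica, 6,536 m², ¥95,687.04):
Code 4968.19.34 is under a tariff-rate quota (threshold 4,830 m²). In-quota: 4,830 m² at 0.5%; over-quota: 1,706 m² at 15%.
Pro-rata value split: in-quota = ¥95,687.04 × 4,830/6,536 = ¥70,711.20; over-quota = ¥95,687.04 − ¥70,711.20 = ¥24,975.84.
In-quota duty = ¥70,711.20 × 0.5% = ¥353.56. Over-quota duty = ¥24,975.84 × 15% = ¥3,746.38.
Line duty = ¥353.56 + ¥3,746.38 = ¥4,099.94.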